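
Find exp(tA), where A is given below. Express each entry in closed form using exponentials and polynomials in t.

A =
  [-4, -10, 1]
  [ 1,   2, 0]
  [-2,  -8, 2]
e^{tA} =
  [2*t^2 - 4*t + 1, 6*t^2 - 10*t, -t^2 + t]
  [-t^2 + t, -3*t^2 + 2*t + 1, t^2/2]
  [-2*t^2 - 2*t, -6*t^2 - 8*t, t^2 + 2*t + 1]

Strategy: write A = P · J · P⁻¹ where J is a Jordan canonical form, so e^{tA} = P · e^{tJ} · P⁻¹, and e^{tJ} can be computed block-by-block.

A has Jordan form
J =
  [0, 1, 0]
  [0, 0, 1]
  [0, 0, 0]
(up to reordering of blocks).

Per-block formulas:
  For a 3×3 Jordan block J_3(0): exp(t · J_3(0)) = e^(0t)·(I + t·N + (t^2/2)·N^2), where N is the 3×3 nilpotent shift.

After assembling e^{tJ} and conjugating by P, we get:

e^{tA} =
  [2*t^2 - 4*t + 1, 6*t^2 - 10*t, -t^2 + t]
  [-t^2 + t, -3*t^2 + 2*t + 1, t^2/2]
  [-2*t^2 - 2*t, -6*t^2 - 8*t, t^2 + 2*t + 1]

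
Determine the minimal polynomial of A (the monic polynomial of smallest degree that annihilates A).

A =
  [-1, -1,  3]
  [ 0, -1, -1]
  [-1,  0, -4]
x^3 + 6*x^2 + 12*x + 8

The characteristic polynomial is χ_A(x) = (x + 2)^3, so the eigenvalues are known. The minimal polynomial is
  m_A(x) = Π_λ (x − λ)^{k_λ}
where k_λ is the size of the *largest* Jordan block for λ (equivalently, the smallest k with (A − λI)^k v = 0 for every generalised eigenvector v of λ).

  λ = -2: largest Jordan block has size 3, contributing (x + 2)^3

So m_A(x) = (x + 2)^3 = x^3 + 6*x^2 + 12*x + 8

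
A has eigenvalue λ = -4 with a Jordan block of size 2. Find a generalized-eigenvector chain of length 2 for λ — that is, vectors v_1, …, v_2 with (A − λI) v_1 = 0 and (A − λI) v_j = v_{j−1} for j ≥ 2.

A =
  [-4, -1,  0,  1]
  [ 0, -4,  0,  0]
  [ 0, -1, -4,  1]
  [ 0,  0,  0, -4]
A Jordan chain for λ = -4 of length 2:
v_1 = (-1, 0, -1, 0)ᵀ
v_2 = (0, 1, 0, 0)ᵀ

Let N = A − (-4)·I. We want v_2 with N^2 v_2 = 0 but N^1 v_2 ≠ 0; then v_{j-1} := N · v_j for j = 2, …, 2.

Pick v_2 = (0, 1, 0, 0)ᵀ.
Then v_1 = N · v_2 = (-1, 0, -1, 0)ᵀ.

Sanity check: (A − (-4)·I) v_1 = (0, 0, 0, 0)ᵀ = 0. ✓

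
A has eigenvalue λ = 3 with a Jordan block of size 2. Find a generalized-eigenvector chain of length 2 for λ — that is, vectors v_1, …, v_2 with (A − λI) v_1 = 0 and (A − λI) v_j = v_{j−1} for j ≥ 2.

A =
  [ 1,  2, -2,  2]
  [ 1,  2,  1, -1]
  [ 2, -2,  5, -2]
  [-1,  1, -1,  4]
A Jordan chain for λ = 3 of length 2:
v_1 = (-2, 1, 2, -1)ᵀ
v_2 = (1, 0, 0, 0)ᵀ

Let N = A − (3)·I. We want v_2 with N^2 v_2 = 0 but N^1 v_2 ≠ 0; then v_{j-1} := N · v_j for j = 2, …, 2.

Pick v_2 = (1, 0, 0, 0)ᵀ.
Then v_1 = N · v_2 = (-2, 1, 2, -1)ᵀ.

Sanity check: (A − (3)·I) v_1 = (0, 0, 0, 0)ᵀ = 0. ✓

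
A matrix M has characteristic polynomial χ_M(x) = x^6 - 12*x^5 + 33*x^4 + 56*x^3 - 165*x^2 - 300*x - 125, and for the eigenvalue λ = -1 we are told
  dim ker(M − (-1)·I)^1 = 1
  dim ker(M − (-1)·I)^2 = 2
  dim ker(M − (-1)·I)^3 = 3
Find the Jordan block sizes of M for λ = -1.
Block sizes for λ = -1: [3]

From the dimensions of kernels of powers, the number of Jordan blocks of size at least j is d_j − d_{j−1} where d_j = dim ker(N^j) (with d_0 = 0). Computing the differences gives [1, 1, 1].
The number of blocks of size exactly k is (#blocks of size ≥ k) − (#blocks of size ≥ k + 1), so the partition is: 1 block(s) of size 3.
In nonincreasing order the block sizes are [3].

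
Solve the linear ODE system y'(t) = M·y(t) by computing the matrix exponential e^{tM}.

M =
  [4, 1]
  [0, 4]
e^{tM} =
  [exp(4*t), t*exp(4*t)]
  [0, exp(4*t)]

Strategy: write M = P · J · P⁻¹ where J is a Jordan canonical form, so e^{tM} = P · e^{tJ} · P⁻¹, and e^{tJ} can be computed block-by-block.

M has Jordan form
J =
  [4, 1]
  [0, 4]
(up to reordering of blocks).

Per-block formulas:
  For a 2×2 Jordan block J_2(4): exp(t · J_2(4)) = e^(4t)·(I + t·N), where N is the 2×2 nilpotent shift.

After assembling e^{tJ} and conjugating by P, we get:

e^{tM} =
  [exp(4*t), t*exp(4*t)]
  [0, exp(4*t)]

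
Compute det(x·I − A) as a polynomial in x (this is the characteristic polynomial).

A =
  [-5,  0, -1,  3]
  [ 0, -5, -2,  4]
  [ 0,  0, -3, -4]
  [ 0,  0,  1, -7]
x^4 + 20*x^3 + 150*x^2 + 500*x + 625

Expanding det(x·I − A) (e.g. by cofactor expansion or by noting that A is similar to its Jordan form J, which has the same characteristic polynomial as A) gives
  χ_A(x) = x^4 + 20*x^3 + 150*x^2 + 500*x + 625
which factors as (x + 5)^4. The eigenvalues (with algebraic multiplicities) are λ = -5 with multiplicity 4.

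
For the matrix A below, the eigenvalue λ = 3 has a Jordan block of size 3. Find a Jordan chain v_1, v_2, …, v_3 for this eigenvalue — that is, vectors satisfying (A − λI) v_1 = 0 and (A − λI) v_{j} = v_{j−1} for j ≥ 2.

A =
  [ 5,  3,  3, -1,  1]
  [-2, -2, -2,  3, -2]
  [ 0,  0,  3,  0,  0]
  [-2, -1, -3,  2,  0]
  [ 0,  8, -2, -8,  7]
A Jordan chain for λ = 3 of length 3:
v_1 = (1, -1, 0, -1, 0)ᵀ
v_2 = (3, -2, 0, -3, -2)ᵀ
v_3 = (0, 0, 1, 0, 0)ᵀ

Let N = A − (3)·I. We want v_3 with N^3 v_3 = 0 but N^2 v_3 ≠ 0; then v_{j-1} := N · v_j for j = 3, …, 2.

Pick v_3 = (0, 0, 1, 0, 0)ᵀ.
Then v_2 = N · v_3 = (3, -2, 0, -3, -2)ᵀ.
Then v_1 = N · v_2 = (1, -1, 0, -1, 0)ᵀ.

Sanity check: (A − (3)·I) v_1 = (0, 0, 0, 0, 0)ᵀ = 0. ✓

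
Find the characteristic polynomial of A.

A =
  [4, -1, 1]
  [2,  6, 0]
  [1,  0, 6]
x^3 - 16*x^2 + 85*x - 150

Expanding det(x·I − A) (e.g. by cofactor expansion or by noting that A is similar to its Jordan form J, which has the same characteristic polynomial as A) gives
  χ_A(x) = x^3 - 16*x^2 + 85*x - 150
which factors as (x - 6)*(x - 5)^2. The eigenvalues (with algebraic multiplicities) are λ = 5 with multiplicity 2, λ = 6 with multiplicity 1.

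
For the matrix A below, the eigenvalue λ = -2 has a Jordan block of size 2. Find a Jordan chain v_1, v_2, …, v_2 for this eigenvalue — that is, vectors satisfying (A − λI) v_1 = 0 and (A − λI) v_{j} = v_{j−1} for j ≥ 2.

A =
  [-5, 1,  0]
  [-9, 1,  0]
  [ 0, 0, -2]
A Jordan chain for λ = -2 of length 2:
v_1 = (-3, -9, 0)ᵀ
v_2 = (1, 0, 0)ᵀ

Let N = A − (-2)·I. We want v_2 with N^2 v_2 = 0 but N^1 v_2 ≠ 0; then v_{j-1} := N · v_j for j = 2, …, 2.

Pick v_2 = (1, 0, 0)ᵀ.
Then v_1 = N · v_2 = (-3, -9, 0)ᵀ.

Sanity check: (A − (-2)·I) v_1 = (0, 0, 0)ᵀ = 0. ✓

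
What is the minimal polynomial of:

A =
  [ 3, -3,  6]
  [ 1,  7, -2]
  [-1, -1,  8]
x^2 - 12*x + 36

The characteristic polynomial is χ_A(x) = (x - 6)^3, so the eigenvalues are known. The minimal polynomial is
  m_A(x) = Π_λ (x − λ)^{k_λ}
where k_λ is the size of the *largest* Jordan block for λ (equivalently, the smallest k with (A − λI)^k v = 0 for every generalised eigenvector v of λ).

  λ = 6: largest Jordan block has size 2, contributing (x − 6)^2

So m_A(x) = (x - 6)^2 = x^2 - 12*x + 36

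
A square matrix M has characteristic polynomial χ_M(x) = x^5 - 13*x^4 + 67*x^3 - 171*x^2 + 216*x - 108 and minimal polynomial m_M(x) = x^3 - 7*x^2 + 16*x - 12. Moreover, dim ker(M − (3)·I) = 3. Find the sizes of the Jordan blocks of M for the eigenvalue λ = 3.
Block sizes for λ = 3: [1, 1, 1]

Step 1 — from the characteristic polynomial, algebraic multiplicity of λ = 3 is 3. From dim ker(M − (3)·I) = 3, there are exactly 3 Jordan blocks for λ = 3.
Step 2 — from the minimal polynomial, the factor (x − 3) tells us the largest block for λ = 3 has size 1.
Step 3 — with total size 3, 3 blocks, and largest block 1, the block sizes (in nonincreasing order) are [1, 1, 1].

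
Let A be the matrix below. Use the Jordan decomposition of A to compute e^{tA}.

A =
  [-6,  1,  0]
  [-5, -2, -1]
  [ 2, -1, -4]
e^{tA} =
  [-t^2*exp(-4*t)/2 - 2*t*exp(-4*t) + exp(-4*t), t*exp(-4*t), -t^2*exp(-4*t)/2]
  [-t^2*exp(-4*t) - 5*t*exp(-4*t), 2*t*exp(-4*t) + exp(-4*t), -t^2*exp(-4*t) - t*exp(-4*t)]
  [t^2*exp(-4*t)/2 + 2*t*exp(-4*t), -t*exp(-4*t), t^2*exp(-4*t)/2 + exp(-4*t)]

Strategy: write A = P · J · P⁻¹ where J is a Jordan canonical form, so e^{tA} = P · e^{tJ} · P⁻¹, and e^{tJ} can be computed block-by-block.

A has Jordan form
J =
  [-4,  1,  0]
  [ 0, -4,  1]
  [ 0,  0, -4]
(up to reordering of blocks).

Per-block formulas:
  For a 3×3 Jordan block J_3(-4): exp(t · J_3(-4)) = e^(-4t)·(I + t·N + (t^2/2)·N^2), where N is the 3×3 nilpotent shift.

After assembling e^{tJ} and conjugating by P, we get:

e^{tA} =
  [-t^2*exp(-4*t)/2 - 2*t*exp(-4*t) + exp(-4*t), t*exp(-4*t), -t^2*exp(-4*t)/2]
  [-t^2*exp(-4*t) - 5*t*exp(-4*t), 2*t*exp(-4*t) + exp(-4*t), -t^2*exp(-4*t) - t*exp(-4*t)]
  [t^2*exp(-4*t)/2 + 2*t*exp(-4*t), -t*exp(-4*t), t^2*exp(-4*t)/2 + exp(-4*t)]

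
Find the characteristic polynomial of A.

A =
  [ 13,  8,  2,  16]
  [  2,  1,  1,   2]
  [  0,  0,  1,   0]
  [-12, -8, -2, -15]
x^4 - 6*x^2 + 8*x - 3

Expanding det(x·I − A) (e.g. by cofactor expansion or by noting that A is similar to its Jordan form J, which has the same characteristic polynomial as A) gives
  χ_A(x) = x^4 - 6*x^2 + 8*x - 3
which factors as (x - 1)^3*(x + 3). The eigenvalues (with algebraic multiplicities) are λ = -3 with multiplicity 1, λ = 1 with multiplicity 3.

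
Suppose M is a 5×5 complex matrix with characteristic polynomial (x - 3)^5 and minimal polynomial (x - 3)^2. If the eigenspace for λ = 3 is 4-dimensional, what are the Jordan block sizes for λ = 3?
Block sizes for λ = 3: [2, 1, 1, 1]

Step 1 — from the characteristic polynomial, algebraic multiplicity of λ = 3 is 5. From dim ker(M − (3)·I) = 4, there are exactly 4 Jordan blocks for λ = 3.
Step 2 — from the minimal polynomial, the factor (x − 3)^2 tells us the largest block for λ = 3 has size 2.
Step 3 — with total size 5, 4 blocks, and largest block 2, the block sizes (in nonincreasing order) are [2, 1, 1, 1].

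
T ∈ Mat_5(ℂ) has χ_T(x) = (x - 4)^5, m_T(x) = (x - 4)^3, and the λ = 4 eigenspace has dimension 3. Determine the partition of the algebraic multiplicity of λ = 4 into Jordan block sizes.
Block sizes for λ = 4: [3, 1, 1]

Step 1 — from the characteristic polynomial, algebraic multiplicity of λ = 4 is 5. From dim ker(T − (4)·I) = 3, there are exactly 3 Jordan blocks for λ = 4.
Step 2 — from the minimal polynomial, the factor (x − 4)^3 tells us the largest block for λ = 4 has size 3.
Step 3 — with total size 5, 3 blocks, and largest block 3, the block sizes (in nonincreasing order) are [3, 1, 1].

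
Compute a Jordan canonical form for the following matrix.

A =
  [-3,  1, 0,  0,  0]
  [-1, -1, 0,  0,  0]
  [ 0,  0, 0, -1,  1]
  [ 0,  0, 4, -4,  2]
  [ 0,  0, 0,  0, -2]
J_2(-2) ⊕ J_2(-2) ⊕ J_1(-2)

The characteristic polynomial is
  det(x·I − A) = x^5 + 10*x^4 + 40*x^3 + 80*x^2 + 80*x + 32 = (x + 2)^5

Eigenvalues and multiplicities (the geometric multiplicity of λ is n − rank(A − λI), which equals the number of Jordan blocks for λ):
  λ = -2: algebraic multiplicity = 5, geometric multiplicity = 3

Determining the block sizes for each eigenvalue:
  λ = -2: with am = 5 and gm = 3, the partition is not yet determined (e.g. several partitions of 5 into 3 parts exist). Let N = A − (-2)·I. Computing rank(N^1) = 2, rank(N^2) = 0; the number of blocks of size ≥ j is rank(N^{j−1}) − rank(N^j), giving [3, 2]. So we have 2 block(s) of size 2, 1 block(s) of size 1 → block sizes [2, 2, 1]

Assembling the blocks gives a Jordan form
J =
  [-2,  1,  0,  0,  0]
  [ 0, -2,  0,  0,  0]
  [ 0,  0, -2,  1,  0]
  [ 0,  0,  0, -2,  0]
  [ 0,  0,  0,  0, -2]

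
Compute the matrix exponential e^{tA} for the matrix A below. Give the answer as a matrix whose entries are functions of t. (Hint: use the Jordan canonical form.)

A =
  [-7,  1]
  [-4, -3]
e^{tA} =
  [-2*t*exp(-5*t) + exp(-5*t), t*exp(-5*t)]
  [-4*t*exp(-5*t), 2*t*exp(-5*t) + exp(-5*t)]

Strategy: write A = P · J · P⁻¹ where J is a Jordan canonical form, so e^{tA} = P · e^{tJ} · P⁻¹, and e^{tJ} can be computed block-by-block.

A has Jordan form
J =
  [-5,  1]
  [ 0, -5]
(up to reordering of blocks).

Per-block formulas:
  For a 2×2 Jordan block J_2(-5): exp(t · J_2(-5)) = e^(-5t)·(I + t·N), where N is the 2×2 nilpotent shift.

After assembling e^{tJ} and conjugating by P, we get:

e^{tA} =
  [-2*t*exp(-5*t) + exp(-5*t), t*exp(-5*t)]
  [-4*t*exp(-5*t), 2*t*exp(-5*t) + exp(-5*t)]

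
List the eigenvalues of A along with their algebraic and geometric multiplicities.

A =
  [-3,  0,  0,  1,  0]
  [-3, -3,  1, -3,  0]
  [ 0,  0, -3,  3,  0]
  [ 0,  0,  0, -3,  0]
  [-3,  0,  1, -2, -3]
λ = -3: alg = 5, geom = 3

Step 1 — factor the characteristic polynomial to read off the algebraic multiplicities:
  χ_A(x) = (x + 3)^5

Step 2 — compute geometric multiplicities via the rank-nullity identity g(λ) = n − rank(A − λI):
  rank(A − (-3)·I) = 2, so dim ker(A − (-3)·I) = n − 2 = 3

Summary:
  λ = -3: algebraic multiplicity = 5, geometric multiplicity = 3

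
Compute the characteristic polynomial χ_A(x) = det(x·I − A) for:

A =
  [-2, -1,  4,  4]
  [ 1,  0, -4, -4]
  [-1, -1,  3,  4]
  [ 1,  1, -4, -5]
x^4 + 4*x^3 + 6*x^2 + 4*x + 1

Expanding det(x·I − A) (e.g. by cofactor expansion or by noting that A is similar to its Jordan form J, which has the same characteristic polynomial as A) gives
  χ_A(x) = x^4 + 4*x^3 + 6*x^2 + 4*x + 1
which factors as (x + 1)^4. The eigenvalues (with algebraic multiplicities) are λ = -1 with multiplicity 4.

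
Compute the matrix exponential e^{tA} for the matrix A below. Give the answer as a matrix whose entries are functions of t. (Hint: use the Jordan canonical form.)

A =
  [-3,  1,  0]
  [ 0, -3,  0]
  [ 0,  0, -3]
e^{tA} =
  [exp(-3*t), t*exp(-3*t), 0]
  [0, exp(-3*t), 0]
  [0, 0, exp(-3*t)]

Strategy: write A = P · J · P⁻¹ where J is a Jordan canonical form, so e^{tA} = P · e^{tJ} · P⁻¹, and e^{tJ} can be computed block-by-block.

A has Jordan form
J =
  [-3,  1,  0]
  [ 0, -3,  0]
  [ 0,  0, -3]
(up to reordering of blocks).

Per-block formulas:
  For a 2×2 Jordan block J_2(-3): exp(t · J_2(-3)) = e^(-3t)·(I + t·N), where N is the 2×2 nilpotent shift.
  For a 1×1 block at λ = -3: exp(t · [-3]) = [e^(-3t)].

After assembling e^{tJ} and conjugating by P, we get:

e^{tA} =
  [exp(-3*t), t*exp(-3*t), 0]
  [0, exp(-3*t), 0]
  [0, 0, exp(-3*t)]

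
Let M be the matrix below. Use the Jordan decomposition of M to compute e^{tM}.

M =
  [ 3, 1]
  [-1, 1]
e^{tM} =
  [t*exp(2*t) + exp(2*t), t*exp(2*t)]
  [-t*exp(2*t), -t*exp(2*t) + exp(2*t)]

Strategy: write M = P · J · P⁻¹ where J is a Jordan canonical form, so e^{tM} = P · e^{tJ} · P⁻¹, and e^{tJ} can be computed block-by-block.

M has Jordan form
J =
  [2, 1]
  [0, 2]
(up to reordering of blocks).

Per-block formulas:
  For a 2×2 Jordan block J_2(2): exp(t · J_2(2)) = e^(2t)·(I + t·N), where N is the 2×2 nilpotent shift.

After assembling e^{tJ} and conjugating by P, we get:

e^{tM} =
  [t*exp(2*t) + exp(2*t), t*exp(2*t)]
  [-t*exp(2*t), -t*exp(2*t) + exp(2*t)]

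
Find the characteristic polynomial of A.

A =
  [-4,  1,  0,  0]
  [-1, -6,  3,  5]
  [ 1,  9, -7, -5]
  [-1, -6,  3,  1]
x^4 + 16*x^3 + 96*x^2 + 256*x + 256

Expanding det(x·I − A) (e.g. by cofactor expansion or by noting that A is similar to its Jordan form J, which has the same characteristic polynomial as A) gives
  χ_A(x) = x^4 + 16*x^3 + 96*x^2 + 256*x + 256
which factors as (x + 4)^4. The eigenvalues (with algebraic multiplicities) are λ = -4 with multiplicity 4.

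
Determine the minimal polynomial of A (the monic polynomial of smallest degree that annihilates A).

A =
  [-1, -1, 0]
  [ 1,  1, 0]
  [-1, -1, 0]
x^2

The characteristic polynomial is χ_A(x) = x^3, so the eigenvalues are known. The minimal polynomial is
  m_A(x) = Π_λ (x − λ)^{k_λ}
where k_λ is the size of the *largest* Jordan block for λ (equivalently, the smallest k with (A − λI)^k v = 0 for every generalised eigenvector v of λ).

  λ = 0: largest Jordan block has size 2, contributing (x − 0)^2

So m_A(x) = x^2 = x^2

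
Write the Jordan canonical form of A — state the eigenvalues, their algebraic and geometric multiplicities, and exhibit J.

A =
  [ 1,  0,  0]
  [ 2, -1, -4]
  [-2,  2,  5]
J_1(1) ⊕ J_1(1) ⊕ J_1(3)

The characteristic polynomial is
  det(x·I − A) = x^3 - 5*x^2 + 7*x - 3 = (x - 3)*(x - 1)^2

Eigenvalues and multiplicities (the geometric multiplicity of λ is n − rank(A − λI), which equals the number of Jordan blocks for λ):
  λ = 1: algebraic multiplicity = 2, geometric multiplicity = 2
  λ = 3: algebraic multiplicity = 1, geometric multiplicity = 1

Determining the block sizes for each eigenvalue:
  λ = 1: gm = am = 2, so every block has size 1 → block sizes [1, 1]
  λ = 3: one block (gm = 1), so the single block has size am = 1 → block sizes [1]

Assembling the blocks gives a Jordan form
J =
  [1, 0, 0]
  [0, 1, 0]
  [0, 0, 3]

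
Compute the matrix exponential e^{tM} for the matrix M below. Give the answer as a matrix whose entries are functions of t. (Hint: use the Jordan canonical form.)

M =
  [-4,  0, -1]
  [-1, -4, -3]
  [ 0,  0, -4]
e^{tM} =
  [exp(-4*t), 0, -t*exp(-4*t)]
  [-t*exp(-4*t), exp(-4*t), t^2*exp(-4*t)/2 - 3*t*exp(-4*t)]
  [0, 0, exp(-4*t)]

Strategy: write M = P · J · P⁻¹ where J is a Jordan canonical form, so e^{tM} = P · e^{tJ} · P⁻¹, and e^{tJ} can be computed block-by-block.

M has Jordan form
J =
  [-4,  1,  0]
  [ 0, -4,  1]
  [ 0,  0, -4]
(up to reordering of blocks).

Per-block formulas:
  For a 3×3 Jordan block J_3(-4): exp(t · J_3(-4)) = e^(-4t)·(I + t·N + (t^2/2)·N^2), where N is the 3×3 nilpotent shift.

After assembling e^{tJ} and conjugating by P, we get:

e^{tM} =
  [exp(-4*t), 0, -t*exp(-4*t)]
  [-t*exp(-4*t), exp(-4*t), t^2*exp(-4*t)/2 - 3*t*exp(-4*t)]
  [0, 0, exp(-4*t)]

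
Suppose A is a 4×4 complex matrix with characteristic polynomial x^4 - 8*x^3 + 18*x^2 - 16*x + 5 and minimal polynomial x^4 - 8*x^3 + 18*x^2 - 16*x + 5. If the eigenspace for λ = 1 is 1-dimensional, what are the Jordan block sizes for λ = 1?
Block sizes for λ = 1: [3]

Step 1 — from the characteristic polynomial, algebraic multiplicity of λ = 1 is 3. From dim ker(A − (1)·I) = 1, there are exactly 1 Jordan blocks for λ = 1.
Step 2 — from the minimal polynomial, the factor (x − 1)^3 tells us the largest block for λ = 1 has size 3.
Step 3 — with total size 3, 1 blocks, and largest block 3, the block sizes (in nonincreasing order) are [3].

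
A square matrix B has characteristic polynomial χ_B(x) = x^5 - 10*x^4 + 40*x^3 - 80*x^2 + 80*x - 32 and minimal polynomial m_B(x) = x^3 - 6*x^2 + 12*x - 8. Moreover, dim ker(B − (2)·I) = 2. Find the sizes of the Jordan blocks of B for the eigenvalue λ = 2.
Block sizes for λ = 2: [3, 2]

Step 1 — from the characteristic polynomial, algebraic multiplicity of λ = 2 is 5. From dim ker(B − (2)·I) = 2, there are exactly 2 Jordan blocks for λ = 2.
Step 2 — from the minimal polynomial, the factor (x − 2)^3 tells us the largest block for λ = 2 has size 3.
Step 3 — with total size 5, 2 blocks, and largest block 3, the block sizes (in nonincreasing order) are [3, 2].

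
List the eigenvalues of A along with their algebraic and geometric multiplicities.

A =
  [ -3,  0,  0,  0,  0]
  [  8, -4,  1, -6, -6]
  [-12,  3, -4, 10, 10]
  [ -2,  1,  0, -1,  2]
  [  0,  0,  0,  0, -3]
λ = -3: alg = 5, geom = 3

Step 1 — factor the characteristic polynomial to read off the algebraic multiplicities:
  χ_A(x) = (x + 3)^5

Step 2 — compute geometric multiplicities via the rank-nullity identity g(λ) = n − rank(A − λI):
  rank(A − (-3)·I) = 2, so dim ker(A − (-3)·I) = n − 2 = 3

Summary:
  λ = -3: algebraic multiplicity = 5, geometric multiplicity = 3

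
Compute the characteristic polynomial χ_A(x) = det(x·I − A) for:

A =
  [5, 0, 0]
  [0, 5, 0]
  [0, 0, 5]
x^3 - 15*x^2 + 75*x - 125

Expanding det(x·I − A) (e.g. by cofactor expansion or by noting that A is similar to its Jordan form J, which has the same characteristic polynomial as A) gives
  χ_A(x) = x^3 - 15*x^2 + 75*x - 125
which factors as (x - 5)^3. The eigenvalues (with algebraic multiplicities) are λ = 5 with multiplicity 3.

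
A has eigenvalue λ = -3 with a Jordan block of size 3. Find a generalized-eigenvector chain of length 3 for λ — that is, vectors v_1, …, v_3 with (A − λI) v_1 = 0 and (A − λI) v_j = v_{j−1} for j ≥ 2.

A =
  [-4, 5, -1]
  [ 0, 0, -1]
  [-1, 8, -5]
A Jordan chain for λ = -3 of length 3:
v_1 = (2, 1, 3)ᵀ
v_2 = (-1, 0, -1)ᵀ
v_3 = (1, 0, 0)ᵀ

Let N = A − (-3)·I. We want v_3 with N^3 v_3 = 0 but N^2 v_3 ≠ 0; then v_{j-1} := N · v_j for j = 3, …, 2.

Pick v_3 = (1, 0, 0)ᵀ.
Then v_2 = N · v_3 = (-1, 0, -1)ᵀ.
Then v_1 = N · v_2 = (2, 1, 3)ᵀ.

Sanity check: (A − (-3)·I) v_1 = (0, 0, 0)ᵀ = 0. ✓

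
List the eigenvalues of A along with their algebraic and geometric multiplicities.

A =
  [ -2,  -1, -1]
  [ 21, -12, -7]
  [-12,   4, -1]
λ = -5: alg = 3, geom = 2

Step 1 — factor the characteristic polynomial to read off the algebraic multiplicities:
  χ_A(x) = (x + 5)^3

Step 2 — compute geometric multiplicities via the rank-nullity identity g(λ) = n − rank(A − λI):
  rank(A − (-5)·I) = 1, so dim ker(A − (-5)·I) = n − 1 = 2

Summary:
  λ = -5: algebraic multiplicity = 3, geometric multiplicity = 2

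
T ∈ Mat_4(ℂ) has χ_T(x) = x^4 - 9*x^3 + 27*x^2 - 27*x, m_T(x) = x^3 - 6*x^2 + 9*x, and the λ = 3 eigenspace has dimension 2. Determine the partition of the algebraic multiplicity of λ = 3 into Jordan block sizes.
Block sizes for λ = 3: [2, 1]

Step 1 — from the characteristic polynomial, algebraic multiplicity of λ = 3 is 3. From dim ker(T − (3)·I) = 2, there are exactly 2 Jordan blocks for λ = 3.
Step 2 — from the minimal polynomial, the factor (x − 3)^2 tells us the largest block for λ = 3 has size 2.
Step 3 — with total size 3, 2 blocks, and largest block 2, the block sizes (in nonincreasing order) are [2, 1].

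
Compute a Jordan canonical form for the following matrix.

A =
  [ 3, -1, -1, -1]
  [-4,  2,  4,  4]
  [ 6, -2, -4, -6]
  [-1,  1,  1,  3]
J_1(-2) ⊕ J_2(2) ⊕ J_1(2)

The characteristic polynomial is
  det(x·I − A) = x^4 - 4*x^3 + 16*x - 16 = (x - 2)^3*(x + 2)

Eigenvalues and multiplicities (the geometric multiplicity of λ is n − rank(A − λI), which equals the number of Jordan blocks for λ):
  λ = -2: algebraic multiplicity = 1, geometric multiplicity = 1
  λ = 2: algebraic multiplicity = 3, geometric multiplicity = 2

Determining the block sizes for each eigenvalue:
  λ = -2: one block (gm = 1), so the single block has size am = 1 → block sizes [1]
  λ = 2: 2 blocks summing to 3 forces exactly one block of size 2 and the rest size 1 → block sizes [2, 1]

Assembling the blocks gives a Jordan form
J =
  [-2, 0, 0, 0]
  [ 0, 2, 1, 0]
  [ 0, 0, 2, 0]
  [ 0, 0, 0, 2]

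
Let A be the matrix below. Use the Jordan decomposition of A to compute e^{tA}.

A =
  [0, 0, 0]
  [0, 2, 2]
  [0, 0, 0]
e^{tA} =
  [1, 0, 0]
  [0, exp(2*t), exp(2*t) - 1]
  [0, 0, 1]

Strategy: write A = P · J · P⁻¹ where J is a Jordan canonical form, so e^{tA} = P · e^{tJ} · P⁻¹, and e^{tJ} can be computed block-by-block.

A has Jordan form
J =
  [0, 0, 0]
  [0, 0, 0]
  [0, 0, 2]
(up to reordering of blocks).

Per-block formulas:
  For a 1×1 block at λ = 0: exp(t · [0]) = [e^(0t)].
  For a 1×1 block at λ = 2: exp(t · [2]) = [e^(2t)].

After assembling e^{tJ} and conjugating by P, we get:

e^{tA} =
  [1, 0, 0]
  [0, exp(2*t), exp(2*t) - 1]
  [0, 0, 1]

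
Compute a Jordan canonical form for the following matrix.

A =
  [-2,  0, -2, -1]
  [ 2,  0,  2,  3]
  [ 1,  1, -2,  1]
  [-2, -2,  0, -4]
J_2(-2) ⊕ J_2(-2)

The characteristic polynomial is
  det(x·I − A) = x^4 + 8*x^3 + 24*x^2 + 32*x + 16 = (x + 2)^4

Eigenvalues and multiplicities (the geometric multiplicity of λ is n − rank(A − λI), which equals the number of Jordan blocks for λ):
  λ = -2: algebraic multiplicity = 4, geometric multiplicity = 2

Determining the block sizes for each eigenvalue:
  λ = -2: with am = 4 and gm = 2, the partition is not yet determined (e.g. several partitions of 4 into 2 parts exist). Let N = A − (-2)·I. Computing rank(N^1) = 2, rank(N^2) = 0; the number of blocks of size ≥ j is rank(N^{j−1}) − rank(N^j), giving [2, 2]. So we have 2 block(s) of size 2 → block sizes [2, 2]

Assembling the blocks gives a Jordan form
J =
  [-2,  1,  0,  0]
  [ 0, -2,  0,  0]
  [ 0,  0, -2,  1]
  [ 0,  0,  0, -2]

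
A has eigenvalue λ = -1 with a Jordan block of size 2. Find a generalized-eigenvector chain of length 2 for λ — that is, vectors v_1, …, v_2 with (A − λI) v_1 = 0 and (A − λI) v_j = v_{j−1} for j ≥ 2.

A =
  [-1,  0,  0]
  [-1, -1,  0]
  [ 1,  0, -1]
A Jordan chain for λ = -1 of length 2:
v_1 = (0, -1, 1)ᵀ
v_2 = (1, 0, 0)ᵀ

Let N = A − (-1)·I. We want v_2 with N^2 v_2 = 0 but N^1 v_2 ≠ 0; then v_{j-1} := N · v_j for j = 2, …, 2.

Pick v_2 = (1, 0, 0)ᵀ.
Then v_1 = N · v_2 = (0, -1, 1)ᵀ.

Sanity check: (A − (-1)·I) v_1 = (0, 0, 0)ᵀ = 0. ✓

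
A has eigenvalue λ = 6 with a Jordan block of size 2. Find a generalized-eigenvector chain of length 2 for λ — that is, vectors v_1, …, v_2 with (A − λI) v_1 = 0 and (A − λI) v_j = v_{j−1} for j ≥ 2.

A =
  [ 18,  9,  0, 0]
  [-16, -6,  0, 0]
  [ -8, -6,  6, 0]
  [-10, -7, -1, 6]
A Jordan chain for λ = 6 of length 2:
v_1 = (12, -16, -8, -10)ᵀ
v_2 = (1, 0, 0, 0)ᵀ

Let N = A − (6)·I. We want v_2 with N^2 v_2 = 0 but N^1 v_2 ≠ 0; then v_{j-1} := N · v_j for j = 2, …, 2.

Pick v_2 = (1, 0, 0, 0)ᵀ.
Then v_1 = N · v_2 = (12, -16, -8, -10)ᵀ.

Sanity check: (A − (6)·I) v_1 = (0, 0, 0, 0)ᵀ = 0. ✓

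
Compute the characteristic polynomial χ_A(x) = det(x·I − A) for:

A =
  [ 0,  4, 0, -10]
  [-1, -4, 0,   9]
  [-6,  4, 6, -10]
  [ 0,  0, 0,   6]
x^4 - 8*x^3 - 8*x^2 + 96*x + 144

Expanding det(x·I − A) (e.g. by cofactor expansion or by noting that A is similar to its Jordan form J, which has the same characteristic polynomial as A) gives
  χ_A(x) = x^4 - 8*x^3 - 8*x^2 + 96*x + 144
which factors as (x - 6)^2*(x + 2)^2. The eigenvalues (with algebraic multiplicities) are λ = -2 with multiplicity 2, λ = 6 with multiplicity 2.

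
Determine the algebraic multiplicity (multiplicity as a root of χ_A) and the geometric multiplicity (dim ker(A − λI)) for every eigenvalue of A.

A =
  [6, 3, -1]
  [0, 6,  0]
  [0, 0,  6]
λ = 6: alg = 3, geom = 2

Step 1 — factor the characteristic polynomial to read off the algebraic multiplicities:
  χ_A(x) = (x - 6)^3

Step 2 — compute geometric multiplicities via the rank-nullity identity g(λ) = n − rank(A − λI):
  rank(A − (6)·I) = 1, so dim ker(A − (6)·I) = n − 1 = 2

Summary:
  λ = 6: algebraic multiplicity = 3, geometric multiplicity = 2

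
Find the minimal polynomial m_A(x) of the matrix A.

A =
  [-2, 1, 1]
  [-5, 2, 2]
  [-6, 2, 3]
x^3 - 3*x^2 + 3*x - 1

The characteristic polynomial is χ_A(x) = (x - 1)^3, so the eigenvalues are known. The minimal polynomial is
  m_A(x) = Π_λ (x − λ)^{k_λ}
where k_λ is the size of the *largest* Jordan block for λ (equivalently, the smallest k with (A − λI)^k v = 0 for every generalised eigenvector v of λ).

  λ = 1: largest Jordan block has size 3, contributing (x − 1)^3

So m_A(x) = (x - 1)^3 = x^3 - 3*x^2 + 3*x - 1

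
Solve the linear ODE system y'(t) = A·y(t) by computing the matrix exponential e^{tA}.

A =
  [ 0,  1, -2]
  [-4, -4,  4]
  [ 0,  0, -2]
e^{tA} =
  [2*t*exp(-2*t) + exp(-2*t), t*exp(-2*t), -2*t*exp(-2*t)]
  [-4*t*exp(-2*t), -2*t*exp(-2*t) + exp(-2*t), 4*t*exp(-2*t)]
  [0, 0, exp(-2*t)]

Strategy: write A = P · J · P⁻¹ where J is a Jordan canonical form, so e^{tA} = P · e^{tJ} · P⁻¹, and e^{tJ} can be computed block-by-block.

A has Jordan form
J =
  [-2,  1,  0]
  [ 0, -2,  0]
  [ 0,  0, -2]
(up to reordering of blocks).

Per-block formulas:
  For a 1×1 block at λ = -2: exp(t · [-2]) = [e^(-2t)].
  For a 2×2 Jordan block J_2(-2): exp(t · J_2(-2)) = e^(-2t)·(I + t·N), where N is the 2×2 nilpotent shift.

After assembling e^{tJ} and conjugating by P, we get:

e^{tA} =
  [2*t*exp(-2*t) + exp(-2*t), t*exp(-2*t), -2*t*exp(-2*t)]
  [-4*t*exp(-2*t), -2*t*exp(-2*t) + exp(-2*t), 4*t*exp(-2*t)]
  [0, 0, exp(-2*t)]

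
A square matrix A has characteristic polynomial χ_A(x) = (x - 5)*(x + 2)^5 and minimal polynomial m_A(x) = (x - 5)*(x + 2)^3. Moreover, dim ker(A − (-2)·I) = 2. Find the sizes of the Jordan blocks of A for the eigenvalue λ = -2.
Block sizes for λ = -2: [3, 2]

Step 1 — from the characteristic polynomial, algebraic multiplicity of λ = -2 is 5. From dim ker(A − (-2)·I) = 2, there are exactly 2 Jordan blocks for λ = -2.
Step 2 — from the minimal polynomial, the factor (x + 2)^3 tells us the largest block for λ = -2 has size 3.
Step 3 — with total size 5, 2 blocks, and largest block 3, the block sizes (in nonincreasing order) are [3, 2].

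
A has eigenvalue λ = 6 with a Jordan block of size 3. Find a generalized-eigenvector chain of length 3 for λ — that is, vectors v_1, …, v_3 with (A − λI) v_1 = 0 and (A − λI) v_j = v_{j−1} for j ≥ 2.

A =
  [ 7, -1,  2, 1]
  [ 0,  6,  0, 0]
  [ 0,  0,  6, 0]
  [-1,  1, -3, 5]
A Jordan chain for λ = 6 of length 3:
v_1 = (-1, 0, 0, 1)ᵀ
v_2 = (2, 0, 0, -3)ᵀ
v_3 = (0, 0, 1, 0)ᵀ

Let N = A − (6)·I. We want v_3 with N^3 v_3 = 0 but N^2 v_3 ≠ 0; then v_{j-1} := N · v_j for j = 3, …, 2.

Pick v_3 = (0, 0, 1, 0)ᵀ.
Then v_2 = N · v_3 = (2, 0, 0, -3)ᵀ.
Then v_1 = N · v_2 = (-1, 0, 0, 1)ᵀ.

Sanity check: (A − (6)·I) v_1 = (0, 0, 0, 0)ᵀ = 0. ✓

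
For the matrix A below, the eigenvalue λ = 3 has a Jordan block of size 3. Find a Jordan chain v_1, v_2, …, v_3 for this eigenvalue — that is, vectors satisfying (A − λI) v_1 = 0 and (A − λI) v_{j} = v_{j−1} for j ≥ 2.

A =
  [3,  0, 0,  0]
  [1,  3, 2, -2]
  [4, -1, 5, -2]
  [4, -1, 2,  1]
A Jordan chain for λ = 3 of length 3:
v_1 = (0, 0, -1, -1)ᵀ
v_2 = (0, 1, 4, 4)ᵀ
v_3 = (1, 0, 0, 0)ᵀ

Let N = A − (3)·I. We want v_3 with N^3 v_3 = 0 but N^2 v_3 ≠ 0; then v_{j-1} := N · v_j for j = 3, …, 2.

Pick v_3 = (1, 0, 0, 0)ᵀ.
Then v_2 = N · v_3 = (0, 1, 4, 4)ᵀ.
Then v_1 = N · v_2 = (0, 0, -1, -1)ᵀ.

Sanity check: (A − (3)·I) v_1 = (0, 0, 0, 0)ᵀ = 0. ✓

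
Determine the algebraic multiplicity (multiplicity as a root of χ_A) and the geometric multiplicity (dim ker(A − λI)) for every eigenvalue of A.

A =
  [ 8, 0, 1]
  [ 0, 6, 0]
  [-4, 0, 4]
λ = 6: alg = 3, geom = 2

Step 1 — factor the characteristic polynomial to read off the algebraic multiplicities:
  χ_A(x) = (x - 6)^3

Step 2 — compute geometric multiplicities via the rank-nullity identity g(λ) = n − rank(A − λI):
  rank(A − (6)·I) = 1, so dim ker(A − (6)·I) = n − 1 = 2

Summary:
  λ = 6: algebraic multiplicity = 3, geometric multiplicity = 2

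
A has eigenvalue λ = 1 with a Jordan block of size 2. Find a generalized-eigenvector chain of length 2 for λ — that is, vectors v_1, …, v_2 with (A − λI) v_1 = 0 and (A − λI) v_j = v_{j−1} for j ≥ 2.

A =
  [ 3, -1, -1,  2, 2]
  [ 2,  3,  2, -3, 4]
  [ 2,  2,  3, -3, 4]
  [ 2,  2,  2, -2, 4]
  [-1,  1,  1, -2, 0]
A Jordan chain for λ = 1 of length 2:
v_1 = (1, 2, 2, 2, -1)ᵀ
v_2 = (0, 7, 0, 4, 0)ᵀ

Let N = A − (1)·I. We want v_2 with N^2 v_2 = 0 but N^1 v_2 ≠ 0; then v_{j-1} := N · v_j for j = 2, …, 2.

Pick v_2 = (0, 7, 0, 4, 0)ᵀ.
Then v_1 = N · v_2 = (1, 2, 2, 2, -1)ᵀ.

Sanity check: (A − (1)·I) v_1 = (0, 0, 0, 0, 0)ᵀ = 0. ✓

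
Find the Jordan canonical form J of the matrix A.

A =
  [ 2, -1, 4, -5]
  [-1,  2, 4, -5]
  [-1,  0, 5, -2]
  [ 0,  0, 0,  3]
J_3(3) ⊕ J_1(3)

The characteristic polynomial is
  det(x·I − A) = x^4 - 12*x^3 + 54*x^2 - 108*x + 81 = (x - 3)^4

Eigenvalues and multiplicities (the geometric multiplicity of λ is n − rank(A − λI), which equals the number of Jordan blocks for λ):
  λ = 3: algebraic multiplicity = 4, geometric multiplicity = 2

Determining the block sizes for each eigenvalue:
  λ = 3: with am = 4 and gm = 2, the partition is not yet determined (e.g. several partitions of 4 into 2 parts exist). Let N = A − (3)·I. Computing rank(N^1) = 2, rank(N^2) = 1, rank(N^3) = 0; the number of blocks of size ≥ j is rank(N^{j−1}) − rank(N^j), giving [2, 1, 1]. So we have 1 block(s) of size 3, 1 block(s) of size 1 → block sizes [3, 1]

Assembling the blocks gives a Jordan form
J =
  [3, 1, 0, 0]
  [0, 3, 1, 0]
  [0, 0, 3, 0]
  [0, 0, 0, 3]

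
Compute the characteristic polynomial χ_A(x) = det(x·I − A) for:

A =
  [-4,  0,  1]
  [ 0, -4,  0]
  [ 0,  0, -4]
x^3 + 12*x^2 + 48*x + 64

Expanding det(x·I − A) (e.g. by cofactor expansion or by noting that A is similar to its Jordan form J, which has the same characteristic polynomial as A) gives
  χ_A(x) = x^3 + 12*x^2 + 48*x + 64
which factors as (x + 4)^3. The eigenvalues (with algebraic multiplicities) are λ = -4 with multiplicity 3.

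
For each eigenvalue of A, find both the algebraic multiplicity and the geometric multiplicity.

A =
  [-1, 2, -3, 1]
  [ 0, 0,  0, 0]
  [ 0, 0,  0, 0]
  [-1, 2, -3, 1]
λ = 0: alg = 4, geom = 3

Step 1 — factor the characteristic polynomial to read off the algebraic multiplicities:
  χ_A(x) = x^4

Step 2 — compute geometric multiplicities via the rank-nullity identity g(λ) = n − rank(A − λI):
  rank(A − (0)·I) = 1, so dim ker(A − (0)·I) = n − 1 = 3

Summary:
  λ = 0: algebraic multiplicity = 4, geometric multiplicity = 3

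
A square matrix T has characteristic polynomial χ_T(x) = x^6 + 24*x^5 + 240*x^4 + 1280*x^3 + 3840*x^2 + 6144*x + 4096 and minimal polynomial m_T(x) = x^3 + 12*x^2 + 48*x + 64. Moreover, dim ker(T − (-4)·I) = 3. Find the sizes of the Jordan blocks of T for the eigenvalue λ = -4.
Block sizes for λ = -4: [3, 2, 1]

Step 1 — from the characteristic polynomial, algebraic multiplicity of λ = -4 is 6. From dim ker(T − (-4)·I) = 3, there are exactly 3 Jordan blocks for λ = -4.
Step 2 — from the minimal polynomial, the factor (x + 4)^3 tells us the largest block for λ = -4 has size 3.
Step 3 — with total size 6, 3 blocks, and largest block 3, the block sizes (in nonincreasing order) are [3, 2, 1].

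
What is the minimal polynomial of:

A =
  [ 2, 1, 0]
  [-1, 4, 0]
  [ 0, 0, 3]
x^2 - 6*x + 9

The characteristic polynomial is χ_A(x) = (x - 3)^3, so the eigenvalues are known. The minimal polynomial is
  m_A(x) = Π_λ (x − λ)^{k_λ}
where k_λ is the size of the *largest* Jordan block for λ (equivalently, the smallest k with (A − λI)^k v = 0 for every generalised eigenvector v of λ).

  λ = 3: largest Jordan block has size 2, contributing (x − 3)^2

So m_A(x) = (x - 3)^2 = x^2 - 6*x + 9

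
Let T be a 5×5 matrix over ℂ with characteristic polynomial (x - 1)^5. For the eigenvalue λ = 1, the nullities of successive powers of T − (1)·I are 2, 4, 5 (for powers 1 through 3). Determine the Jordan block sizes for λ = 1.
Block sizes for λ = 1: [3, 2]

From the dimensions of kernels of powers, the number of Jordan blocks of size at least j is d_j − d_{j−1} where d_j = dim ker(N^j) (with d_0 = 0). Computing the differences gives [2, 2, 1].
The number of blocks of size exactly k is (#blocks of size ≥ k) − (#blocks of size ≥ k + 1), so the partition is: 1 block(s) of size 2, 1 block(s) of size 3.
In nonincreasing order the block sizes are [3, 2].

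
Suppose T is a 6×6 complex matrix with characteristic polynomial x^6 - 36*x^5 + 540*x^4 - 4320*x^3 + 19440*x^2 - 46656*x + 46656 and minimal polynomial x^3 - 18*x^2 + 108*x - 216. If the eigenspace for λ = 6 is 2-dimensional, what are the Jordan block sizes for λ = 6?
Block sizes for λ = 6: [3, 3]

Step 1 — from the characteristic polynomial, algebraic multiplicity of λ = 6 is 6. From dim ker(T − (6)·I) = 2, there are exactly 2 Jordan blocks for λ = 6.
Step 2 — from the minimal polynomial, the factor (x − 6)^3 tells us the largest block for λ = 6 has size 3.
Step 3 — with total size 6, 2 blocks, and largest block 3, the block sizes (in nonincreasing order) are [3, 3].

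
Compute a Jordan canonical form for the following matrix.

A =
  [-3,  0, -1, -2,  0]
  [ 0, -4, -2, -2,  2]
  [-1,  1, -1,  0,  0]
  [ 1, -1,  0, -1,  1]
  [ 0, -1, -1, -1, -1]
J_3(-2) ⊕ J_2(-2)

The characteristic polynomial is
  det(x·I − A) = x^5 + 10*x^4 + 40*x^3 + 80*x^2 + 80*x + 32 = (x + 2)^5

Eigenvalues and multiplicities (the geometric multiplicity of λ is n − rank(A − λI), which equals the number of Jordan blocks for λ):
  λ = -2: algebraic multiplicity = 5, geometric multiplicity = 2

Determining the block sizes for each eigenvalue:
  λ = -2: with am = 5 and gm = 2, the partition is not yet determined (e.g. several partitions of 5 into 2 parts exist). Let N = A − (-2)·I. Computing rank(N^1) = 3, rank(N^2) = 1, rank(N^3) = 0; the number of blocks of size ≥ j is rank(N^{j−1}) − rank(N^j), giving [2, 2, 1]. So we have 1 block(s) of size 3, 1 block(s) of size 2 → block sizes [3, 2]

Assembling the blocks gives a Jordan form
J =
  [-2,  1,  0,  0,  0]
  [ 0, -2,  1,  0,  0]
  [ 0,  0, -2,  0,  0]
  [ 0,  0,  0, -2,  1]
  [ 0,  0,  0,  0, -2]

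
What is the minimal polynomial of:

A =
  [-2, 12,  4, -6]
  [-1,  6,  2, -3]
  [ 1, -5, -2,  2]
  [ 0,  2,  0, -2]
x^3

The characteristic polynomial is χ_A(x) = x^4, so the eigenvalues are known. The minimal polynomial is
  m_A(x) = Π_λ (x − λ)^{k_λ}
where k_λ is the size of the *largest* Jordan block for λ (equivalently, the smallest k with (A − λI)^k v = 0 for every generalised eigenvector v of λ).

  λ = 0: largest Jordan block has size 3, contributing (x − 0)^3

So m_A(x) = x^3 = x^3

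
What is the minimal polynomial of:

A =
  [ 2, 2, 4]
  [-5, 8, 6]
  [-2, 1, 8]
x^3 - 18*x^2 + 108*x - 216

The characteristic polynomial is χ_A(x) = (x - 6)^3, so the eigenvalues are known. The minimal polynomial is
  m_A(x) = Π_λ (x − λ)^{k_λ}
where k_λ is the size of the *largest* Jordan block for λ (equivalently, the smallest k with (A − λI)^k v = 0 for every generalised eigenvector v of λ).

  λ = 6: largest Jordan block has size 3, contributing (x − 6)^3

So m_A(x) = (x - 6)^3 = x^3 - 18*x^2 + 108*x - 216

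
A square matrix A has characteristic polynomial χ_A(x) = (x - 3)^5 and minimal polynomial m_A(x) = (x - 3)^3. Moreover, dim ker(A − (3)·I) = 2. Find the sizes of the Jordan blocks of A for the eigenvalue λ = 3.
Block sizes for λ = 3: [3, 2]

Step 1 — from the characteristic polynomial, algebraic multiplicity of λ = 3 is 5. From dim ker(A − (3)·I) = 2, there are exactly 2 Jordan blocks for λ = 3.
Step 2 — from the minimal polynomial, the factor (x − 3)^3 tells us the largest block for λ = 3 has size 3.
Step 3 — with total size 5, 2 blocks, and largest block 3, the block sizes (in nonincreasing order) are [3, 2].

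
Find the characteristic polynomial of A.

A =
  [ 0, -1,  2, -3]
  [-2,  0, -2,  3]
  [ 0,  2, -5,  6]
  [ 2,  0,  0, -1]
x^4 + 6*x^3 + 13*x^2 + 12*x + 4

Expanding det(x·I − A) (e.g. by cofactor expansion or by noting that A is similar to its Jordan form J, which has the same characteristic polynomial as A) gives
  χ_A(x) = x^4 + 6*x^3 + 13*x^2 + 12*x + 4
which factors as (x + 1)^2*(x + 2)^2. The eigenvalues (with algebraic multiplicities) are λ = -2 with multiplicity 2, λ = -1 with multiplicity 2.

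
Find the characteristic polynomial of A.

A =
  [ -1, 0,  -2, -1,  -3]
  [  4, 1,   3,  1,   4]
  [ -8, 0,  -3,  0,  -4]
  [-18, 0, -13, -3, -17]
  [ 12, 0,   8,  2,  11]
x^5 - 5*x^4 + 10*x^3 - 10*x^2 + 5*x - 1

Expanding det(x·I − A) (e.g. by cofactor expansion or by noting that A is similar to its Jordan form J, which has the same characteristic polynomial as A) gives
  χ_A(x) = x^5 - 5*x^4 + 10*x^3 - 10*x^2 + 5*x - 1
which factors as (x - 1)^5. The eigenvalues (with algebraic multiplicities) are λ = 1 with multiplicity 5.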